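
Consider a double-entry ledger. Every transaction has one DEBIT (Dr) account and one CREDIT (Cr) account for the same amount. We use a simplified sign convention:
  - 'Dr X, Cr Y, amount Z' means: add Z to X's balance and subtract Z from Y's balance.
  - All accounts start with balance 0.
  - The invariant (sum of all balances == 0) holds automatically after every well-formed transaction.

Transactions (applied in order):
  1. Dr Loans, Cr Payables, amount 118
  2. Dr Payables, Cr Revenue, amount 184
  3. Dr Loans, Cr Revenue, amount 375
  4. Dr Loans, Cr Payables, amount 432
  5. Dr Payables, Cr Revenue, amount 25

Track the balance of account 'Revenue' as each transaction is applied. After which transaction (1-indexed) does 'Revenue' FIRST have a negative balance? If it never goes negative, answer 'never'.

After txn 1: Revenue=0
After txn 2: Revenue=-184

Answer: 2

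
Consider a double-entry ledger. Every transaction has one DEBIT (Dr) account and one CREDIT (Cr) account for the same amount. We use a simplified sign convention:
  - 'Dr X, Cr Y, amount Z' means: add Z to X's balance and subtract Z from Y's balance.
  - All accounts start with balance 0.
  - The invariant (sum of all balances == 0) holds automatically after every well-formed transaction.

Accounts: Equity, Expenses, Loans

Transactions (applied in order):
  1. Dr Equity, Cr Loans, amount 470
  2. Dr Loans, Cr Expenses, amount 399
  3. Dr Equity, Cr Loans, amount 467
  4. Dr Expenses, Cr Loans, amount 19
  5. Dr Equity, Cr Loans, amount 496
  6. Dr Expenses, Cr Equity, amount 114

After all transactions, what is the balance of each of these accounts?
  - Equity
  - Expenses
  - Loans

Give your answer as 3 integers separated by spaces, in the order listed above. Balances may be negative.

After txn 1 (Dr Equity, Cr Loans, amount 470): Equity=470 Loans=-470
After txn 2 (Dr Loans, Cr Expenses, amount 399): Equity=470 Expenses=-399 Loans=-71
After txn 3 (Dr Equity, Cr Loans, amount 467): Equity=937 Expenses=-399 Loans=-538
After txn 4 (Dr Expenses, Cr Loans, amount 19): Equity=937 Expenses=-380 Loans=-557
After txn 5 (Dr Equity, Cr Loans, amount 496): Equity=1433 Expenses=-380 Loans=-1053
After txn 6 (Dr Expenses, Cr Equity, amount 114): Equity=1319 Expenses=-266 Loans=-1053

Answer: 1319 -266 -1053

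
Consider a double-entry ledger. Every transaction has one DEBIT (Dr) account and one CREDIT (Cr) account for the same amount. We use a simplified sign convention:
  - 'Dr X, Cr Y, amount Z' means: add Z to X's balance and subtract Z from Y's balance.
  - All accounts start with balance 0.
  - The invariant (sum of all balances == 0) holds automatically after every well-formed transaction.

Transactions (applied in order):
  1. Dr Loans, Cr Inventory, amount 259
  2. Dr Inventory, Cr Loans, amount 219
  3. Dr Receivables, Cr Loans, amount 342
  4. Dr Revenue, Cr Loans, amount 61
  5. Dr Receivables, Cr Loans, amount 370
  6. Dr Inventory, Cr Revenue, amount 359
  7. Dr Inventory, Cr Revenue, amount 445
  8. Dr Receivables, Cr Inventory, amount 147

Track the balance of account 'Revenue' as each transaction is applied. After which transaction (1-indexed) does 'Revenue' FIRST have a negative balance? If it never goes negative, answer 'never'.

After txn 1: Revenue=0
After txn 2: Revenue=0
After txn 3: Revenue=0
After txn 4: Revenue=61
After txn 5: Revenue=61
After txn 6: Revenue=-298

Answer: 6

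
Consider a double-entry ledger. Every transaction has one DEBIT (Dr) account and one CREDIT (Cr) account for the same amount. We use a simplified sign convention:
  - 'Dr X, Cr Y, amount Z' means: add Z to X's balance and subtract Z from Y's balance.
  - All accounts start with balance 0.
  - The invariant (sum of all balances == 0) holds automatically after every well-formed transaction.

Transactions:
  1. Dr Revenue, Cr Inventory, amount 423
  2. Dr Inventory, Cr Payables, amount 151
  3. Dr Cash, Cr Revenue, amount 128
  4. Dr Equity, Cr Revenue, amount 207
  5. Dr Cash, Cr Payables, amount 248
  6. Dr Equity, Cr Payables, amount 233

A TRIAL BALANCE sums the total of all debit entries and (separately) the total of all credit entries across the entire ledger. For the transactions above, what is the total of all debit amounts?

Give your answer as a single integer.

Txn 1: debit+=423
Txn 2: debit+=151
Txn 3: debit+=128
Txn 4: debit+=207
Txn 5: debit+=248
Txn 6: debit+=233
Total debits = 1390

Answer: 1390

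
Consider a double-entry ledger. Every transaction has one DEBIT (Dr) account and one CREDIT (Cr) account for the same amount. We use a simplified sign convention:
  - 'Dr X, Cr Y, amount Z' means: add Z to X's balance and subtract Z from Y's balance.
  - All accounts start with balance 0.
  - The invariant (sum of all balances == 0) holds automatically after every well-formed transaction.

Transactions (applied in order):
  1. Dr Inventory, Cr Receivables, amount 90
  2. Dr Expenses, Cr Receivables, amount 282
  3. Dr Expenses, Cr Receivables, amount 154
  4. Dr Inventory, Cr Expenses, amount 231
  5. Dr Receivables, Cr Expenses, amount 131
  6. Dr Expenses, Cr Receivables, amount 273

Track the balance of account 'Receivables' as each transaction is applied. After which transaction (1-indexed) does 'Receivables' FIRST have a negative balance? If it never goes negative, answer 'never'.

After txn 1: Receivables=-90

Answer: 1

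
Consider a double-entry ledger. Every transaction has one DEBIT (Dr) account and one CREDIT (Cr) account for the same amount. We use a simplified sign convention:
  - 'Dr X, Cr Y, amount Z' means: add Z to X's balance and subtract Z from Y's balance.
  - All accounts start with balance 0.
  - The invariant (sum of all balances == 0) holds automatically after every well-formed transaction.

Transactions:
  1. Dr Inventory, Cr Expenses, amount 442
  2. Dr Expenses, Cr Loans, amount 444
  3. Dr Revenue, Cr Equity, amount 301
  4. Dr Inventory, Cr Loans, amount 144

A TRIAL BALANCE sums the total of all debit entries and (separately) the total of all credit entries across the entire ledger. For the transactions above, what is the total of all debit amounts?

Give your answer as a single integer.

Answer: 1331

Derivation:
Txn 1: debit+=442
Txn 2: debit+=444
Txn 3: debit+=301
Txn 4: debit+=144
Total debits = 1331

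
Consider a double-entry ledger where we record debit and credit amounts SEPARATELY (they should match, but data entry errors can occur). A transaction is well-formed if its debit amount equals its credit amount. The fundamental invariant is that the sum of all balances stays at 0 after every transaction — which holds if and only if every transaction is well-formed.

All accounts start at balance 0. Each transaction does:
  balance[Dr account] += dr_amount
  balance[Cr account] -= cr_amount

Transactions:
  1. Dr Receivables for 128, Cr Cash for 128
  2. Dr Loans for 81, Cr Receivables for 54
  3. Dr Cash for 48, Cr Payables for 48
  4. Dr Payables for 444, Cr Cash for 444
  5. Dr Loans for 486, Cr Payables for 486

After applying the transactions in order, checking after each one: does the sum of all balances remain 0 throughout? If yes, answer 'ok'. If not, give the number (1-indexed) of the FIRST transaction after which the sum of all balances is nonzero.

Answer: 2

Derivation:
After txn 1: dr=128 cr=128 sum_balances=0
After txn 2: dr=81 cr=54 sum_balances=27
After txn 3: dr=48 cr=48 sum_balances=27
After txn 4: dr=444 cr=444 sum_balances=27
After txn 5: dr=486 cr=486 sum_balances=27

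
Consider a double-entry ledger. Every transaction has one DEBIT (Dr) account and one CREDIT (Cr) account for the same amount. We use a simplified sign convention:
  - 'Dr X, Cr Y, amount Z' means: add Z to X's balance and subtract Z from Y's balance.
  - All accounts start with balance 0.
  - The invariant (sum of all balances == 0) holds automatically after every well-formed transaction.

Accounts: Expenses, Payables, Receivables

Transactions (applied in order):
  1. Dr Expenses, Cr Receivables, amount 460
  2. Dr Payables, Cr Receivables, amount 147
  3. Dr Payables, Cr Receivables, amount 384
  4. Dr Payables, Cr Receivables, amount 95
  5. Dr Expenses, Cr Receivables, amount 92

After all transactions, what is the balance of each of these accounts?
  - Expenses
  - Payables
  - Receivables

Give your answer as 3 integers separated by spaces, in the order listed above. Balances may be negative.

Answer: 552 626 -1178

Derivation:
After txn 1 (Dr Expenses, Cr Receivables, amount 460): Expenses=460 Receivables=-460
After txn 2 (Dr Payables, Cr Receivables, amount 147): Expenses=460 Payables=147 Receivables=-607
After txn 3 (Dr Payables, Cr Receivables, amount 384): Expenses=460 Payables=531 Receivables=-991
After txn 4 (Dr Payables, Cr Receivables, amount 95): Expenses=460 Payables=626 Receivables=-1086
After txn 5 (Dr Expenses, Cr Receivables, amount 92): Expenses=552 Payables=626 Receivables=-1178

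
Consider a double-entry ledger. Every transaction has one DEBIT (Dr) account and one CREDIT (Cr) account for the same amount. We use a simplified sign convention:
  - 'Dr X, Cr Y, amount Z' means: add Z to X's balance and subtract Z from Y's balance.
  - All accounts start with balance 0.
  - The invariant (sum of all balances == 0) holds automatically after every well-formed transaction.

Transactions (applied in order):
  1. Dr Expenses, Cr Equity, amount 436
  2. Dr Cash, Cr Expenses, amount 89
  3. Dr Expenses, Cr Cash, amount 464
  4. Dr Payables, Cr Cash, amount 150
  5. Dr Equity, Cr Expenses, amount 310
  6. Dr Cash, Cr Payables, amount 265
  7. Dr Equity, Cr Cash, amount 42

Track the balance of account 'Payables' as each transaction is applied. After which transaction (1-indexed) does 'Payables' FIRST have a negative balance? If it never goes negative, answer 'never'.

After txn 1: Payables=0
After txn 2: Payables=0
After txn 3: Payables=0
After txn 4: Payables=150
After txn 5: Payables=150
After txn 6: Payables=-115

Answer: 6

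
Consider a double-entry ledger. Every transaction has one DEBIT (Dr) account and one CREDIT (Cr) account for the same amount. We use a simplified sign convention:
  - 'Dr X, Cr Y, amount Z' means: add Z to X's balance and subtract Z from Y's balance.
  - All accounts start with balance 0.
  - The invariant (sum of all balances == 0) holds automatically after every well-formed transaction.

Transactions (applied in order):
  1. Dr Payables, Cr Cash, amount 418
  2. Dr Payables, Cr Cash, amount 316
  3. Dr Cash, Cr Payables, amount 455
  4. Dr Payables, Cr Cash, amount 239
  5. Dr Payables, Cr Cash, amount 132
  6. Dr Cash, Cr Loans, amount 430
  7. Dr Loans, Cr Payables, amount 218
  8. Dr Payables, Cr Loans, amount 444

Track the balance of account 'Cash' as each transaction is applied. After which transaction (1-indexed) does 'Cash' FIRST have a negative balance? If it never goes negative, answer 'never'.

Answer: 1

Derivation:
After txn 1: Cash=-418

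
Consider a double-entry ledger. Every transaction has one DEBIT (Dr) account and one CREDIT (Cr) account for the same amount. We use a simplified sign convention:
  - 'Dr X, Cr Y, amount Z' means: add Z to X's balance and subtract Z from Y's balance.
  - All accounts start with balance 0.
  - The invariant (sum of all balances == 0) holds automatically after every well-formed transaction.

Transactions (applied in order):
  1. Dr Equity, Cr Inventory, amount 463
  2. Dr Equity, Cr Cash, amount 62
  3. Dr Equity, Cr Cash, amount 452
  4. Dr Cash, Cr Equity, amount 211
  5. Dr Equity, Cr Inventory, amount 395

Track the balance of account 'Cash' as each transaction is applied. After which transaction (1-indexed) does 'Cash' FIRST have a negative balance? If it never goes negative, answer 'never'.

Answer: 2

Derivation:
After txn 1: Cash=0
After txn 2: Cash=-62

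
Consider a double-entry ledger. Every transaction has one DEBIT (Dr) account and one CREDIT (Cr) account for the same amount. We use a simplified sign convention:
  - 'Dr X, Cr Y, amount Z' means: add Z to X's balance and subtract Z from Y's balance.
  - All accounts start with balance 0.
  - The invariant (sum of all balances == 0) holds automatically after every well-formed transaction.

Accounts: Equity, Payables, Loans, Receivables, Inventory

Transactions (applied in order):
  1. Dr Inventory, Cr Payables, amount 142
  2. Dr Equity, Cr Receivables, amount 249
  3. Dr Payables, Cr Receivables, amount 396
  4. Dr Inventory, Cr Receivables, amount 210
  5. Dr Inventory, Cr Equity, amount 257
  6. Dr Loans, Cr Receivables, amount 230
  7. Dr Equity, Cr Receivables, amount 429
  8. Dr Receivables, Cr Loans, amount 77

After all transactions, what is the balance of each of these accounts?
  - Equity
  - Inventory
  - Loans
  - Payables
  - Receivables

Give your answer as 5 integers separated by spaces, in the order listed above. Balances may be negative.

After txn 1 (Dr Inventory, Cr Payables, amount 142): Inventory=142 Payables=-142
After txn 2 (Dr Equity, Cr Receivables, amount 249): Equity=249 Inventory=142 Payables=-142 Receivables=-249
After txn 3 (Dr Payables, Cr Receivables, amount 396): Equity=249 Inventory=142 Payables=254 Receivables=-645
After txn 4 (Dr Inventory, Cr Receivables, amount 210): Equity=249 Inventory=352 Payables=254 Receivables=-855
After txn 5 (Dr Inventory, Cr Equity, amount 257): Equity=-8 Inventory=609 Payables=254 Receivables=-855
After txn 6 (Dr Loans, Cr Receivables, amount 230): Equity=-8 Inventory=609 Loans=230 Payables=254 Receivables=-1085
After txn 7 (Dr Equity, Cr Receivables, amount 429): Equity=421 Inventory=609 Loans=230 Payables=254 Receivables=-1514
After txn 8 (Dr Receivables, Cr Loans, amount 77): Equity=421 Inventory=609 Loans=153 Payables=254 Receivables=-1437

Answer: 421 609 153 254 -1437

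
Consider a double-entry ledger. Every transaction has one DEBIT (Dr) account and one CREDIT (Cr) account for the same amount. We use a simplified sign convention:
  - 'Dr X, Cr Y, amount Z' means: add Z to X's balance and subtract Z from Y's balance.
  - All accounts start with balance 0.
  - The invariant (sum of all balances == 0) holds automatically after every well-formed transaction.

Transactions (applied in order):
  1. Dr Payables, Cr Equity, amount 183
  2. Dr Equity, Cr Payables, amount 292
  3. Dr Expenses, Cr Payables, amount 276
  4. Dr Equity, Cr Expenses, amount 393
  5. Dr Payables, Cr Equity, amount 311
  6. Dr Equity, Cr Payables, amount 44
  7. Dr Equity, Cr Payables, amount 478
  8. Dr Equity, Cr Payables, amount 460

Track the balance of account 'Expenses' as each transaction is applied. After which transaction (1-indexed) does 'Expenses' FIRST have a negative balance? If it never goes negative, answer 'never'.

Answer: 4

Derivation:
After txn 1: Expenses=0
After txn 2: Expenses=0
After txn 3: Expenses=276
After txn 4: Expenses=-117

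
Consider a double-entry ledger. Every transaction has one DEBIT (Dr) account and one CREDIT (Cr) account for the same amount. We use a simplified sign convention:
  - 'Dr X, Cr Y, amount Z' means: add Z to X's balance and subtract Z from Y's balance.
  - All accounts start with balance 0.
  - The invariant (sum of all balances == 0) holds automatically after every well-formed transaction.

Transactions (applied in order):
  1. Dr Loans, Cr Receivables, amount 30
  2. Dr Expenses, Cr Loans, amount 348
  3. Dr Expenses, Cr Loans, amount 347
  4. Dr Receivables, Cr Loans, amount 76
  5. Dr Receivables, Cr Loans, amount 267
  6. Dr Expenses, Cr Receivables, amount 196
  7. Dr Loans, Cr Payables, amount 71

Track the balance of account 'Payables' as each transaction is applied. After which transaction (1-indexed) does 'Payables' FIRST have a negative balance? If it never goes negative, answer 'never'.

Answer: 7

Derivation:
After txn 1: Payables=0
After txn 2: Payables=0
After txn 3: Payables=0
After txn 4: Payables=0
After txn 5: Payables=0
After txn 6: Payables=0
After txn 7: Payables=-71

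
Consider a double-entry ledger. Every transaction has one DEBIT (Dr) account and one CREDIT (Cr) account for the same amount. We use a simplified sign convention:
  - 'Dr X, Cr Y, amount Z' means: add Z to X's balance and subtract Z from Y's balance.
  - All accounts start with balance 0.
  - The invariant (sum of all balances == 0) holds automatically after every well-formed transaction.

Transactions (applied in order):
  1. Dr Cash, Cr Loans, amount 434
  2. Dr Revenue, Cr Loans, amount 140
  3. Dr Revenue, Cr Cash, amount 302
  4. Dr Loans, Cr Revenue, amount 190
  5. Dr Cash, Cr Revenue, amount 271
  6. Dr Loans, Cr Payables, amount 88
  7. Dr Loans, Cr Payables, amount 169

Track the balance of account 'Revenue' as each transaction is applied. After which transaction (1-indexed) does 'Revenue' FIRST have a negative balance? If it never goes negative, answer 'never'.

Answer: 5

Derivation:
After txn 1: Revenue=0
After txn 2: Revenue=140
After txn 3: Revenue=442
After txn 4: Revenue=252
After txn 5: Revenue=-19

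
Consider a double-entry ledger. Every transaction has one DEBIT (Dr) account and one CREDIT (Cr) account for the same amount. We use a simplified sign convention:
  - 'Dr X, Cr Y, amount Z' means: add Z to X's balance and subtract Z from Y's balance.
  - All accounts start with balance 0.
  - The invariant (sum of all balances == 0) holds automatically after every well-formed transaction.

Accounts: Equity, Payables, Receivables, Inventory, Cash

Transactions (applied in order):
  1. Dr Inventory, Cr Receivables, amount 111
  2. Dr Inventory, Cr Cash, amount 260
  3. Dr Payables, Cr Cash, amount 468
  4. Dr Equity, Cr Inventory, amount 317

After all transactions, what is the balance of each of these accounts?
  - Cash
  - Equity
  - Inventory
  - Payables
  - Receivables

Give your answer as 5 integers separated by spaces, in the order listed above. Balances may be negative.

Answer: -728 317 54 468 -111

Derivation:
After txn 1 (Dr Inventory, Cr Receivables, amount 111): Inventory=111 Receivables=-111
After txn 2 (Dr Inventory, Cr Cash, amount 260): Cash=-260 Inventory=371 Receivables=-111
After txn 3 (Dr Payables, Cr Cash, amount 468): Cash=-728 Inventory=371 Payables=468 Receivables=-111
After txn 4 (Dr Equity, Cr Inventory, amount 317): Cash=-728 Equity=317 Inventory=54 Payables=468 Receivables=-111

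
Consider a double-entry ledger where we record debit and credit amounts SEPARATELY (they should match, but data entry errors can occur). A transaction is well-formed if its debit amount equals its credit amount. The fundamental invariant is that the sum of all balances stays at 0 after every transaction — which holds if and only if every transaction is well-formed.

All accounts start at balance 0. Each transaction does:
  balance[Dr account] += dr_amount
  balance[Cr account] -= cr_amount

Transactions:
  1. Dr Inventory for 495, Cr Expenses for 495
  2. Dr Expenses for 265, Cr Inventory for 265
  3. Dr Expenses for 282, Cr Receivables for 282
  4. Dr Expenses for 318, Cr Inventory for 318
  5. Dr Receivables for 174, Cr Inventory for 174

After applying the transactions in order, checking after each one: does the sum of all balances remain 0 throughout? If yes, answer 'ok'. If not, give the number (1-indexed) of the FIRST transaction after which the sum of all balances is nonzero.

After txn 1: dr=495 cr=495 sum_balances=0
After txn 2: dr=265 cr=265 sum_balances=0
After txn 3: dr=282 cr=282 sum_balances=0
After txn 4: dr=318 cr=318 sum_balances=0
After txn 5: dr=174 cr=174 sum_balances=0

Answer: ok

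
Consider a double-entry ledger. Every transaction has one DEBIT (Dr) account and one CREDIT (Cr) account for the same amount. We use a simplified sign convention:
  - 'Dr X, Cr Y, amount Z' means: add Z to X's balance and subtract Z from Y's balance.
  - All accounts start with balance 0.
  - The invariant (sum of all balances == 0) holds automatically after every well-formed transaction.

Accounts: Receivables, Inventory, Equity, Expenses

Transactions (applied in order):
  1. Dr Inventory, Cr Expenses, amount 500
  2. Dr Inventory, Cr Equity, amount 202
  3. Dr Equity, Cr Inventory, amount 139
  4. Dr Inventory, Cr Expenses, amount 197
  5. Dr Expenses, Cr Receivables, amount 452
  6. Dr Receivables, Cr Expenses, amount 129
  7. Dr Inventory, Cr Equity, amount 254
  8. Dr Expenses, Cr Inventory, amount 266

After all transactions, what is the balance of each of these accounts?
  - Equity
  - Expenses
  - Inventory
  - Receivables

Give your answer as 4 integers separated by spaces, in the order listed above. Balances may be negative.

Answer: -317 -108 748 -323

Derivation:
After txn 1 (Dr Inventory, Cr Expenses, amount 500): Expenses=-500 Inventory=500
After txn 2 (Dr Inventory, Cr Equity, amount 202): Equity=-202 Expenses=-500 Inventory=702
After txn 3 (Dr Equity, Cr Inventory, amount 139): Equity=-63 Expenses=-500 Inventory=563
After txn 4 (Dr Inventory, Cr Expenses, amount 197): Equity=-63 Expenses=-697 Inventory=760
After txn 5 (Dr Expenses, Cr Receivables, amount 452): Equity=-63 Expenses=-245 Inventory=760 Receivables=-452
After txn 6 (Dr Receivables, Cr Expenses, amount 129): Equity=-63 Expenses=-374 Inventory=760 Receivables=-323
After txn 7 (Dr Inventory, Cr Equity, amount 254): Equity=-317 Expenses=-374 Inventory=1014 Receivables=-323
After txn 8 (Dr Expenses, Cr Inventory, amount 266): Equity=-317 Expenses=-108 Inventory=748 Receivables=-323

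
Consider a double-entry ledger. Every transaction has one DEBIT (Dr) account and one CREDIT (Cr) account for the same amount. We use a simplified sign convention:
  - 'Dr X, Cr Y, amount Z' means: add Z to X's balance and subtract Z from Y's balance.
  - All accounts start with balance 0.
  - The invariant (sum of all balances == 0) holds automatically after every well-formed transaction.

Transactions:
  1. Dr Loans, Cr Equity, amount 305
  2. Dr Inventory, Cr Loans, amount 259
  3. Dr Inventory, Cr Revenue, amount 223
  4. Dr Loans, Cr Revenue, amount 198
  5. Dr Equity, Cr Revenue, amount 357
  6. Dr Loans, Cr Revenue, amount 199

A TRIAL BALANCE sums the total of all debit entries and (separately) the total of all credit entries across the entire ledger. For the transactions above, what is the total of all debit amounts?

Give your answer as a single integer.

Answer: 1541

Derivation:
Txn 1: debit+=305
Txn 2: debit+=259
Txn 3: debit+=223
Txn 4: debit+=198
Txn 5: debit+=357
Txn 6: debit+=199
Total debits = 1541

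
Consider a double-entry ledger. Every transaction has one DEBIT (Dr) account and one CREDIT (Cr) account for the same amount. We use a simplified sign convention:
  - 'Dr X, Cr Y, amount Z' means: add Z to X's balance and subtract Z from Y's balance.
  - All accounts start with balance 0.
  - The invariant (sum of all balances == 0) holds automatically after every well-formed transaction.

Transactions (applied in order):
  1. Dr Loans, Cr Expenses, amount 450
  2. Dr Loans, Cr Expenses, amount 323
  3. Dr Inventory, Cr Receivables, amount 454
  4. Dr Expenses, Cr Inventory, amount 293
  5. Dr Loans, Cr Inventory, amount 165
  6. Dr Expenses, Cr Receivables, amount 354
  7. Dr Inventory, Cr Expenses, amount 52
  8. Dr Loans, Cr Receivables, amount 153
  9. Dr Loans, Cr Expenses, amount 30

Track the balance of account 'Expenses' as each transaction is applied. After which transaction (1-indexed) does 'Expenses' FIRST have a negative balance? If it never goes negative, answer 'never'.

Answer: 1

Derivation:
After txn 1: Expenses=-450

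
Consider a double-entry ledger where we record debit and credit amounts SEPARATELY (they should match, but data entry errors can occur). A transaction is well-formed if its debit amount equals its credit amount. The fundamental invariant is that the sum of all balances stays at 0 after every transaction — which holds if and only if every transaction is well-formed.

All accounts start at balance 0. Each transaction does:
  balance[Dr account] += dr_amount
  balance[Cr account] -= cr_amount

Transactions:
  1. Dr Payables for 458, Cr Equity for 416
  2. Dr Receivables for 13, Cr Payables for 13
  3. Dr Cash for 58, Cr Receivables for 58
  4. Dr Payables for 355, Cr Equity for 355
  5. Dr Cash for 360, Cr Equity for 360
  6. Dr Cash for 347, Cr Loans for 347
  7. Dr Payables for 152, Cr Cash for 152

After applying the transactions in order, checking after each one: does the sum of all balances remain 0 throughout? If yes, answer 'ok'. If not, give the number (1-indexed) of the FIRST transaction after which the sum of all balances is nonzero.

After txn 1: dr=458 cr=416 sum_balances=42
After txn 2: dr=13 cr=13 sum_balances=42
After txn 3: dr=58 cr=58 sum_balances=42
After txn 4: dr=355 cr=355 sum_balances=42
After txn 5: dr=360 cr=360 sum_balances=42
After txn 6: dr=347 cr=347 sum_balances=42
After txn 7: dr=152 cr=152 sum_balances=42

Answer: 1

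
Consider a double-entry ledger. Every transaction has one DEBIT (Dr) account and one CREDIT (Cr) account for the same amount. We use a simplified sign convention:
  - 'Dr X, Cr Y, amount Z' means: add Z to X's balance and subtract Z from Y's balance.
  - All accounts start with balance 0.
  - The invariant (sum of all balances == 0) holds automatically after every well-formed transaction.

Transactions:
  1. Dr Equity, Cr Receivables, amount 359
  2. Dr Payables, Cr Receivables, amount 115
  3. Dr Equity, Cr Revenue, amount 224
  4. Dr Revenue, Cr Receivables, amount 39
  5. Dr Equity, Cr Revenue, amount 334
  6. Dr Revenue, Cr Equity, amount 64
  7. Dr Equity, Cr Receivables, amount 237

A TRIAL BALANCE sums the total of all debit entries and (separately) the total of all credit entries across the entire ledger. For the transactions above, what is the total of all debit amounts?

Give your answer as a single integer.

Txn 1: debit+=359
Txn 2: debit+=115
Txn 3: debit+=224
Txn 4: debit+=39
Txn 5: debit+=334
Txn 6: debit+=64
Txn 7: debit+=237
Total debits = 1372

Answer: 1372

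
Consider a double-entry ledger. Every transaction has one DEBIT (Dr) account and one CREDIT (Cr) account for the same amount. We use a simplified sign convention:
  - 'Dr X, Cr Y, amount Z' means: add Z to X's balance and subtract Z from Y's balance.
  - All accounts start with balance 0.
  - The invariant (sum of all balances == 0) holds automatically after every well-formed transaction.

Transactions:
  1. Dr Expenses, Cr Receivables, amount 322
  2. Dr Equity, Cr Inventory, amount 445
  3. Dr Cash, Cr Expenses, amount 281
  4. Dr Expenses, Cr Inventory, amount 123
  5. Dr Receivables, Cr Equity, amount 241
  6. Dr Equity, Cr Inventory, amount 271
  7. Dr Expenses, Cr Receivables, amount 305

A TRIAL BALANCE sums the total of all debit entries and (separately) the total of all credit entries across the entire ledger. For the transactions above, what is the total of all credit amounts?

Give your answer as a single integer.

Answer: 1988

Derivation:
Txn 1: credit+=322
Txn 2: credit+=445
Txn 3: credit+=281
Txn 4: credit+=123
Txn 5: credit+=241
Txn 6: credit+=271
Txn 7: credit+=305
Total credits = 1988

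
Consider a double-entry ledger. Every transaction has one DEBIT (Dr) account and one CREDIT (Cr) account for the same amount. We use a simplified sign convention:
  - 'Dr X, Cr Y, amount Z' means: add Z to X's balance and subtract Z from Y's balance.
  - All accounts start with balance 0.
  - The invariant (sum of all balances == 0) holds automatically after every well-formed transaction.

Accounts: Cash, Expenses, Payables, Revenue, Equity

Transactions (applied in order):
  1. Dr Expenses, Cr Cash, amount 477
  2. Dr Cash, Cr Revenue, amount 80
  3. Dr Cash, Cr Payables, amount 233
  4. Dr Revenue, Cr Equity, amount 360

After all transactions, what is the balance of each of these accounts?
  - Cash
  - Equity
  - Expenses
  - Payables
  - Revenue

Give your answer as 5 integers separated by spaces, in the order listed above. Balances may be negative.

Answer: -164 -360 477 -233 280

Derivation:
After txn 1 (Dr Expenses, Cr Cash, amount 477): Cash=-477 Expenses=477
After txn 2 (Dr Cash, Cr Revenue, amount 80): Cash=-397 Expenses=477 Revenue=-80
After txn 3 (Dr Cash, Cr Payables, amount 233): Cash=-164 Expenses=477 Payables=-233 Revenue=-80
After txn 4 (Dr Revenue, Cr Equity, amount 360): Cash=-164 Equity=-360 Expenses=477 Payables=-233 Revenue=280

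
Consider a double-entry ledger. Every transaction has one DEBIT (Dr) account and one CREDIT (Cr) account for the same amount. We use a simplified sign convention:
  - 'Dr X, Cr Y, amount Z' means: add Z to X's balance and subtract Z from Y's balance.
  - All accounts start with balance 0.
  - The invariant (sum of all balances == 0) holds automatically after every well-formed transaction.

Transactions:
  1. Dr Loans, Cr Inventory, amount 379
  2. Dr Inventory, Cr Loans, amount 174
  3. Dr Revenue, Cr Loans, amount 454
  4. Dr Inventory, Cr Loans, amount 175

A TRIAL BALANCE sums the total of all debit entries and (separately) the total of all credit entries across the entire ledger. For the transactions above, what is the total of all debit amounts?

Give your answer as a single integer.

Txn 1: debit+=379
Txn 2: debit+=174
Txn 3: debit+=454
Txn 4: debit+=175
Total debits = 1182

Answer: 1182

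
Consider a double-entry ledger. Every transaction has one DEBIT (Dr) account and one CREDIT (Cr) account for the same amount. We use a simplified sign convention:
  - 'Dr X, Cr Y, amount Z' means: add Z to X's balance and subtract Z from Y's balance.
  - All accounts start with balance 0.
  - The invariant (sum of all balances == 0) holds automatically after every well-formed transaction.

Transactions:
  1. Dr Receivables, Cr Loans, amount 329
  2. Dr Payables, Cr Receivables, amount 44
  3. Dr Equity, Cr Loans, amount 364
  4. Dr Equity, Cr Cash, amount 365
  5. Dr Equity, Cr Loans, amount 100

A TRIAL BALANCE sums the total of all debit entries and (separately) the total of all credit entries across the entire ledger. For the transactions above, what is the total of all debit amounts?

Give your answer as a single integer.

Txn 1: debit+=329
Txn 2: debit+=44
Txn 3: debit+=364
Txn 4: debit+=365
Txn 5: debit+=100
Total debits = 1202

Answer: 1202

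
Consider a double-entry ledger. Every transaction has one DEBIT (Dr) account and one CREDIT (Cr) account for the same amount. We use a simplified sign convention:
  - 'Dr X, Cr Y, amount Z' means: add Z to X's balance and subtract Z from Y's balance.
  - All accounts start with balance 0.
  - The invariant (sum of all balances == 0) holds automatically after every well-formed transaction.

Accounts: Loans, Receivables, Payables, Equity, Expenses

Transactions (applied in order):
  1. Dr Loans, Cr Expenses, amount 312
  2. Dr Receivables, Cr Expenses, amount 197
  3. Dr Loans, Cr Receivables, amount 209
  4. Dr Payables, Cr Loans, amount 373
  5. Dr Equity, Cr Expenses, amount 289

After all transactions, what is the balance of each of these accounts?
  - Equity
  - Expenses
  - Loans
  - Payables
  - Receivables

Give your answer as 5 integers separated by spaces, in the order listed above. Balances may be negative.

After txn 1 (Dr Loans, Cr Expenses, amount 312): Expenses=-312 Loans=312
After txn 2 (Dr Receivables, Cr Expenses, amount 197): Expenses=-509 Loans=312 Receivables=197
After txn 3 (Dr Loans, Cr Receivables, amount 209): Expenses=-509 Loans=521 Receivables=-12
After txn 4 (Dr Payables, Cr Loans, amount 373): Expenses=-509 Loans=148 Payables=373 Receivables=-12
After txn 5 (Dr Equity, Cr Expenses, amount 289): Equity=289 Expenses=-798 Loans=148 Payables=373 Receivables=-12

Answer: 289 -798 148 373 -12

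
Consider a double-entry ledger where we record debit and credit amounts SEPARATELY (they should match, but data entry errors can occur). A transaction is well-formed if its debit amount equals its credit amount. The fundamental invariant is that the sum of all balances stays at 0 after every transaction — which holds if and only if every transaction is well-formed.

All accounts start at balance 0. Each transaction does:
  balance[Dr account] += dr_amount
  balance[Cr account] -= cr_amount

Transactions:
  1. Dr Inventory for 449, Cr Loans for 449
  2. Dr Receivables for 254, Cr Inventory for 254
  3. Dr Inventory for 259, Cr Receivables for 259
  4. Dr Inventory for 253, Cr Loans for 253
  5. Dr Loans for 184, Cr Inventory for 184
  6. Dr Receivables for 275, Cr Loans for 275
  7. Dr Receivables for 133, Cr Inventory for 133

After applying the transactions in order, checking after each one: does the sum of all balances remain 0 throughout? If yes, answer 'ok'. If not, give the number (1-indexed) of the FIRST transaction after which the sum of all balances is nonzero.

Answer: ok

Derivation:
After txn 1: dr=449 cr=449 sum_balances=0
After txn 2: dr=254 cr=254 sum_balances=0
After txn 3: dr=259 cr=259 sum_balances=0
After txn 4: dr=253 cr=253 sum_balances=0
After txn 5: dr=184 cr=184 sum_balances=0
After txn 6: dr=275 cr=275 sum_balances=0
After txn 7: dr=133 cr=133 sum_balances=0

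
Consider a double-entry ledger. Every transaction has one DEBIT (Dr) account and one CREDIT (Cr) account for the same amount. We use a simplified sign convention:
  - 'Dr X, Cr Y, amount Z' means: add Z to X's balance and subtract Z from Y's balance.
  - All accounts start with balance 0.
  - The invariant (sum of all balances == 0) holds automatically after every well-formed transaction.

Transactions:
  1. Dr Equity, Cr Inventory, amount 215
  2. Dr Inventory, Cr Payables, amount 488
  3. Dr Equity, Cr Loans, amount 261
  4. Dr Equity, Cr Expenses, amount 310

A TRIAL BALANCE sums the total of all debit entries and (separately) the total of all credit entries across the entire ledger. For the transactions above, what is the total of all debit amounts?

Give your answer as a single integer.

Txn 1: debit+=215
Txn 2: debit+=488
Txn 3: debit+=261
Txn 4: debit+=310
Total debits = 1274

Answer: 1274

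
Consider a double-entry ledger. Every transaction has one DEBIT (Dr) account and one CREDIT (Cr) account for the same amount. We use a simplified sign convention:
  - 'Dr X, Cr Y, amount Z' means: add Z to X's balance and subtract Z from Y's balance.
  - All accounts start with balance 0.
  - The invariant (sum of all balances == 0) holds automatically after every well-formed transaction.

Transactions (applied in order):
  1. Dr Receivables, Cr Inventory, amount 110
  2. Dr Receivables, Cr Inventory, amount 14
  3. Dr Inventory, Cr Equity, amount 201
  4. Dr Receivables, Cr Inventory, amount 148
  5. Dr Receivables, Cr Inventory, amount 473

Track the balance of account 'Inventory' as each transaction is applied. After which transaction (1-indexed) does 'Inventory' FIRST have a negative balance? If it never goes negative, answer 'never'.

After txn 1: Inventory=-110

Answer: 1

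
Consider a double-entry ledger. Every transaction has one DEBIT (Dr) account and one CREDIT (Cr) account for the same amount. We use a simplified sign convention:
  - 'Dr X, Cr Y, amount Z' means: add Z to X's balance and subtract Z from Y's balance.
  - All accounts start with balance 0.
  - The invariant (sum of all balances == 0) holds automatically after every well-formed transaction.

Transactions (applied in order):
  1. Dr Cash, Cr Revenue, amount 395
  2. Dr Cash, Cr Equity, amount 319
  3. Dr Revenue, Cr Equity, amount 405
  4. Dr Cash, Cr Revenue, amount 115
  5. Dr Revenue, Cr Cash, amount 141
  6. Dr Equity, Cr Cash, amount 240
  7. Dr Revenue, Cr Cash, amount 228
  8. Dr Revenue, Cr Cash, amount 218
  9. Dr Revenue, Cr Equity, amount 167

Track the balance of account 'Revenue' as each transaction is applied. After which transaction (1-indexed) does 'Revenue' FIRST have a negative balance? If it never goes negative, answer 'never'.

After txn 1: Revenue=-395

Answer: 1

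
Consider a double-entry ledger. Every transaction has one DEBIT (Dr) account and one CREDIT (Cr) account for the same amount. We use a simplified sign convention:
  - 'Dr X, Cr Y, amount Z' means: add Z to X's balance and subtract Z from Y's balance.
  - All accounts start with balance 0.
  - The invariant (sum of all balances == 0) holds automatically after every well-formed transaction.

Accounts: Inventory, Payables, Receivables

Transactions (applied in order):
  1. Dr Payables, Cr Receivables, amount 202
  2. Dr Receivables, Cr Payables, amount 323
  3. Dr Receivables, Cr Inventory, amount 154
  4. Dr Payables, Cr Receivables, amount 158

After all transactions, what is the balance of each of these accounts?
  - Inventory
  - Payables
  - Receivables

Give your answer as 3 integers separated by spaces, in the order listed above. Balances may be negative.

After txn 1 (Dr Payables, Cr Receivables, amount 202): Payables=202 Receivables=-202
After txn 2 (Dr Receivables, Cr Payables, amount 323): Payables=-121 Receivables=121
After txn 3 (Dr Receivables, Cr Inventory, amount 154): Inventory=-154 Payables=-121 Receivables=275
After txn 4 (Dr Payables, Cr Receivables, amount 158): Inventory=-154 Payables=37 Receivables=117

Answer: -154 37 117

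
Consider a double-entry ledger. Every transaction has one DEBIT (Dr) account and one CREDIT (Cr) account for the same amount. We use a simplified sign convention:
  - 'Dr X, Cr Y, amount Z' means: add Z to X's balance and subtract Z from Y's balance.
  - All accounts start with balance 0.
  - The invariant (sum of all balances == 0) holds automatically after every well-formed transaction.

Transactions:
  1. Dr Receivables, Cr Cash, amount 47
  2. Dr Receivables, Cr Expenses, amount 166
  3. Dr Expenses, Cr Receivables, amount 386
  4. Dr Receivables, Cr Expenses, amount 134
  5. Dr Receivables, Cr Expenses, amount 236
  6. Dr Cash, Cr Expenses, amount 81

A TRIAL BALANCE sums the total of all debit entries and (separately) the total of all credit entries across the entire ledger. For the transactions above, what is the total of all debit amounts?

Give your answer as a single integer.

Answer: 1050

Derivation:
Txn 1: debit+=47
Txn 2: debit+=166
Txn 3: debit+=386
Txn 4: debit+=134
Txn 5: debit+=236
Txn 6: debit+=81
Total debits = 1050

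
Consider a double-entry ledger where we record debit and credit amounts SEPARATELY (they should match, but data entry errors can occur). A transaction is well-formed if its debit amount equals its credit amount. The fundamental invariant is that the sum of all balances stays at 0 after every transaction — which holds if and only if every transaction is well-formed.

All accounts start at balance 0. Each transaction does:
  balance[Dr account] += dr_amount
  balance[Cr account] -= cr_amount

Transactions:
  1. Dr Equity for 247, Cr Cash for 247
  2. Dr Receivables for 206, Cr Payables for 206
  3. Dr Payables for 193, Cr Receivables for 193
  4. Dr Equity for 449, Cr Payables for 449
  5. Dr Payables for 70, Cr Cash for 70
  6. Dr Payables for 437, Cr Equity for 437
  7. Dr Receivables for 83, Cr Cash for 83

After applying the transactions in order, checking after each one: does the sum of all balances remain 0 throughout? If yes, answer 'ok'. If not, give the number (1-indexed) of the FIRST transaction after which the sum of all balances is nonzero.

Answer: ok

Derivation:
After txn 1: dr=247 cr=247 sum_balances=0
After txn 2: dr=206 cr=206 sum_balances=0
After txn 3: dr=193 cr=193 sum_balances=0
After txn 4: dr=449 cr=449 sum_balances=0
After txn 5: dr=70 cr=70 sum_balances=0
After txn 6: dr=437 cr=437 sum_balances=0
After txn 7: dr=83 cr=83 sum_balances=0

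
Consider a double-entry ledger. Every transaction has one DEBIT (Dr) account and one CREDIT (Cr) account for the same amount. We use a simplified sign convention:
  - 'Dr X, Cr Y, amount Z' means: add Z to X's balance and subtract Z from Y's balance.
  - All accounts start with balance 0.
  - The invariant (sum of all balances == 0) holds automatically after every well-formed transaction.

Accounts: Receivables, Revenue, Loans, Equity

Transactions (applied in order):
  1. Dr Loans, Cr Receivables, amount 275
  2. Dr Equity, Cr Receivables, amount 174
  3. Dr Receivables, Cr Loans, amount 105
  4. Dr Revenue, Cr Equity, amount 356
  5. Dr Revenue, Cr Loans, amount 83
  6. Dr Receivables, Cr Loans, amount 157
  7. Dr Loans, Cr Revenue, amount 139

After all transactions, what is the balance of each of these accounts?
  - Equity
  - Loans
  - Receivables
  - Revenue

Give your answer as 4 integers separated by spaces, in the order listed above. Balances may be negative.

After txn 1 (Dr Loans, Cr Receivables, amount 275): Loans=275 Receivables=-275
After txn 2 (Dr Equity, Cr Receivables, amount 174): Equity=174 Loans=275 Receivables=-449
After txn 3 (Dr Receivables, Cr Loans, amount 105): Equity=174 Loans=170 Receivables=-344
After txn 4 (Dr Revenue, Cr Equity, amount 356): Equity=-182 Loans=170 Receivables=-344 Revenue=356
After txn 5 (Dr Revenue, Cr Loans, amount 83): Equity=-182 Loans=87 Receivables=-344 Revenue=439
After txn 6 (Dr Receivables, Cr Loans, amount 157): Equity=-182 Loans=-70 Receivables=-187 Revenue=439
After txn 7 (Dr Loans, Cr Revenue, amount 139): Equity=-182 Loans=69 Receivables=-187 Revenue=300

Answer: -182 69 -187 300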